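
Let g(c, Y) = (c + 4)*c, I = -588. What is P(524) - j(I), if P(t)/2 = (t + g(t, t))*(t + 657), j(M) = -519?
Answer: 654737471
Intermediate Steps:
g(c, Y) = c*(4 + c) (g(c, Y) = (4 + c)*c = c*(4 + c))
P(t) = 2*(657 + t)*(t + t*(4 + t)) (P(t) = 2*((t + t*(4 + t))*(t + 657)) = 2*((t + t*(4 + t))*(657 + t)) = 2*((657 + t)*(t + t*(4 + t))) = 2*(657 + t)*(t + t*(4 + t)))
P(524) - j(I) = 2*524*(3285 + 524² + 662*524) - 1*(-519) = 2*524*(3285 + 274576 + 346888) + 519 = 2*524*624749 + 519 = 654736952 + 519 = 654737471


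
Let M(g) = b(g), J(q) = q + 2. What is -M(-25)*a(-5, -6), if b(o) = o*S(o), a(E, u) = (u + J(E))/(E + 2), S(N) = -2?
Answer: -150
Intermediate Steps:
J(q) = 2 + q
a(E, u) = (2 + E + u)/(2 + E) (a(E, u) = (u + (2 + E))/(E + 2) = (2 + E + u)/(2 + E))
b(o) = -2*o (b(o) = o*(-2) = -2*o)
M(g) = -2*g
-M(-25)*a(-5, -6) = -(-2*(-25))*(2 - 5 - 6)/(2 - 5) = -50*-9/(-3) = -50*(-⅓*(-9)) = -50*3 = -1*150 = -150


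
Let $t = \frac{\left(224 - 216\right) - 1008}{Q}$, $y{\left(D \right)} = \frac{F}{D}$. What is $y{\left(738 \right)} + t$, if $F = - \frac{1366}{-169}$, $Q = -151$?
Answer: $\frac{62464133}{9416511} \approx 6.6335$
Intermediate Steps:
$F = \frac{1366}{169}$ ($F = \left(-1366\right) \left(- \frac{1}{169}\right) = \frac{1366}{169} \approx 8.0828$)
$y{\left(D \right)} = \frac{1366}{169 D}$
$t = \frac{1000}{151}$ ($t = \frac{\left(224 - 216\right) - 1008}{-151} = - \frac{\left(224 - 216\right) - 1008}{151} = - \frac{8 - 1008}{151} = \left(- \frac{1}{151}\right) \left(-1000\right) = \frac{1000}{151} \approx 6.6225$)
$y{\left(738 \right)} + t = \frac{1366}{169 \cdot 738} + \frac{1000}{151} = \frac{1366}{169} \cdot \frac{1}{738} + \frac{1000}{151} = \frac{683}{62361} + \frac{1000}{151} = \frac{62464133}{9416511}$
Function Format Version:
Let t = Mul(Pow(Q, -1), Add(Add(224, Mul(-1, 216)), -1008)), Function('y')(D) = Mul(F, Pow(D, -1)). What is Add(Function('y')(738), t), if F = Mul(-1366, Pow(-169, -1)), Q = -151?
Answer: Rational(62464133, 9416511) ≈ 6.6335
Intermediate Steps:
F = Rational(1366, 169) (F = Mul(-1366, Rational(-1, 169)) = Rational(1366, 169) ≈ 8.0828)
Function('y')(D) = Mul(Rational(1366, 169), Pow(D, -1))
t = Rational(1000, 151) (t = Mul(Pow(-151, -1), Add(Add(224, Mul(-1, 216)), -1008)) = Mul(Rational(-1, 151), Add(Add(224, -216), -1008)) = Mul(Rational(-1, 151), Add(8, -1008)) = Mul(Rational(-1, 151), -1000) = Rational(1000, 151) ≈ 6.6225)
Add(Function('y')(738), t) = Add(Mul(Rational(1366, 169), Pow(738, -1)), Rational(1000, 151)) = Add(Mul(Rational(1366, 169), Rational(1, 738)), Rational(1000, 151)) = Add(Rational(683, 62361), Rational(1000, 151)) = Rational(62464133, 9416511)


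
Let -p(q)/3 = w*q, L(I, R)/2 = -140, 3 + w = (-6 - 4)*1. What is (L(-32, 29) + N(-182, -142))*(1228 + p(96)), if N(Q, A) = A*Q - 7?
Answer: 127069404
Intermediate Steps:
w = -13 (w = -3 + (-6 - 4)*1 = -3 - 10*1 = -3 - 10 = -13)
L(I, R) = -280 (L(I, R) = 2*(-140) = -280)
p(q) = 39*q (p(q) = -(-39)*q = 39*q)
N(Q, A) = -7 + A*Q
(L(-32, 29) + N(-182, -142))*(1228 + p(96)) = (-280 + (-7 - 142*(-182)))*(1228 + 39*96) = (-280 + (-7 + 25844))*(1228 + 3744) = (-280 + 25837)*4972 = 25557*4972 = 127069404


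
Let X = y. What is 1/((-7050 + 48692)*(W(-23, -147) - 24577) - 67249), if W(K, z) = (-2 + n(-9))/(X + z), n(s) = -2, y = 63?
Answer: -21/21493514701 ≈ -9.7704e-10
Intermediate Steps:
X = 63
W(K, z) = -4/(63 + z) (W(K, z) = (-2 - 2)/(63 + z) = -4/(63 + z))
1/((-7050 + 48692)*(W(-23, -147) - 24577) - 67249) = 1/((-7050 + 48692)*(-4/(63 - 147) - 24577) - 67249) = 1/(41642*(-4/(-84) - 24577) - 67249) = 1/(41642*(-4*(-1/84) - 24577) - 67249) = 1/(41642*(1/21 - 24577) - 67249) = 1/(41642*(-516116/21) - 67249) = 1/(-21492102472/21 - 67249) = 1/(-21493514701/21) = -21/21493514701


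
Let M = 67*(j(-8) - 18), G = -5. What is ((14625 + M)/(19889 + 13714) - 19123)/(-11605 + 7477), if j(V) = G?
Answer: 642577085/138713184 ≈ 4.6324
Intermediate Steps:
j(V) = -5
M = -1541 (M = 67*(-5 - 18) = 67*(-23) = -1541)
((14625 + M)/(19889 + 13714) - 19123)/(-11605 + 7477) = ((14625 - 1541)/(19889 + 13714) - 19123)/(-11605 + 7477) = (13084/33603 - 19123)/(-4128) = (13084*(1/33603) - 19123)*(-1/4128) = (13084/33603 - 19123)*(-1/4128) = -642577085/33603*(-1/4128) = 642577085/138713184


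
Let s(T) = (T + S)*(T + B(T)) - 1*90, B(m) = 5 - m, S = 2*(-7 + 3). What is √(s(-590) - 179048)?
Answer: 4*I*√11383 ≈ 426.76*I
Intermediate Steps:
S = -8 (S = 2*(-4) = -8)
s(T) = -130 + 5*T (s(T) = (T - 8)*(T + (5 - T)) - 1*90 = (-8 + T)*5 - 90 = (-40 + 5*T) - 90 = -130 + 5*T)
√(s(-590) - 179048) = √((-130 + 5*(-590)) - 179048) = √((-130 - 2950) - 179048) = √(-3080 - 179048) = √(-182128) = 4*I*√11383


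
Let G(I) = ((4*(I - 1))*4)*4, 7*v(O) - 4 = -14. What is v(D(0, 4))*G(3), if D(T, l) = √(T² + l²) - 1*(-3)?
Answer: -1280/7 ≈ -182.86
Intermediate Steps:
D(T, l) = 3 + √(T² + l²) (D(T, l) = √(T² + l²) + 3 = 3 + √(T² + l²))
v(O) = -10/7 (v(O) = 4/7 + (⅐)*(-14) = 4/7 - 2 = -10/7)
G(I) = -64 + 64*I (G(I) = ((4*(-1 + I))*4)*4 = ((-4 + 4*I)*4)*4 = (-16 + 16*I)*4 = -64 + 64*I)
v(D(0, 4))*G(3) = -10*(-64 + 64*3)/7 = -10*(-64 + 192)/7 = -10/7*128 = -1280/7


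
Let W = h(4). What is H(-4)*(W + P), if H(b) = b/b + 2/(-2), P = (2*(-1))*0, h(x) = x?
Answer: 0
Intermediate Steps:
W = 4
P = 0 (P = -2*0 = 0)
H(b) = 0 (H(b) = 1 + 2*(-½) = 1 - 1 = 0)
H(-4)*(W + P) = 0*(4 + 0) = 0*4 = 0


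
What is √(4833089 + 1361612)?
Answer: √6194701 ≈ 2488.9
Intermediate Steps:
√(4833089 + 1361612) = √6194701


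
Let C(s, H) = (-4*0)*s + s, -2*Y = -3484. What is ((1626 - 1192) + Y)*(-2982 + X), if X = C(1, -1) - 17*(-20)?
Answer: -5746816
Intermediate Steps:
Y = 1742 (Y = -½*(-3484) = 1742)
C(s, H) = s (C(s, H) = 0*s + s = 0 + s = s)
X = 341 (X = 1 - 17*(-20) = 1 + 340 = 341)
((1626 - 1192) + Y)*(-2982 + X) = ((1626 - 1192) + 1742)*(-2982 + 341) = (434 + 1742)*(-2641) = 2176*(-2641) = -5746816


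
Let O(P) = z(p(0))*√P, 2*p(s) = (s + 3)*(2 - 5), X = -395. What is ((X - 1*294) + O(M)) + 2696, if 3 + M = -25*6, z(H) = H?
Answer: 2007 - 27*I*√17/2 ≈ 2007.0 - 55.662*I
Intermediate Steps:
p(s) = -9/2 - 3*s/2 (p(s) = ((s + 3)*(2 - 5))/2 = ((3 + s)*(-3))/2 = (-9 - 3*s)/2 = -9/2 - 3*s/2)
M = -153 (M = -3 - 25*6 = -3 - 150 = -153)
O(P) = -9*√P/2 (O(P) = (-9/2 - 3/2*0)*√P = (-9/2 + 0)*√P = -9*√P/2)
((X - 1*294) + O(M)) + 2696 = ((-395 - 1*294) - 27*I*√17/2) + 2696 = ((-395 - 294) - 27*I*√17/2) + 2696 = (-689 - 27*I*√17/2) + 2696 = 2007 - 27*I*√17/2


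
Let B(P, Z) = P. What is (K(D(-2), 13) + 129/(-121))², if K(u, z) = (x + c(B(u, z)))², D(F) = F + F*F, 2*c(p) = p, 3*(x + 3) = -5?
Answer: 181710400/1185921 ≈ 153.22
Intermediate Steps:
x = -14/3 (x = -3 + (⅓)*(-5) = -3 - 5/3 = -14/3 ≈ -4.6667)
c(p) = p/2
D(F) = F + F²
K(u, z) = (-14/3 + u/2)²
(K(D(-2), 13) + 129/(-121))² = ((-28 + 3*(-2*(1 - 2)))²/36 + 129/(-121))² = ((-28 + 3*(-2*(-1)))²/36 + 129*(-1/121))² = ((-28 + 3*2)²/36 - 129/121)² = ((-28 + 6)²/36 - 129/121)² = ((1/36)*(-22)² - 129/121)² = ((1/36)*484 - 129/121)² = (121/9 - 129/121)² = (13480/1089)² = 181710400/1185921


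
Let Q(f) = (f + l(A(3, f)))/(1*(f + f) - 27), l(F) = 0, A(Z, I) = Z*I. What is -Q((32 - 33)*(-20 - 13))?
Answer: -11/13 ≈ -0.84615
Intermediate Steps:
A(Z, I) = I*Z
Q(f) = f/(-27 + 2*f) (Q(f) = (f + 0)/(1*(f + f) - 27) = f/(1*(2*f) - 27) = f/(2*f - 27) = f/(-27 + 2*f))
-Q((32 - 33)*(-20 - 13)) = -(32 - 33)*(-20 - 13)/(-27 + 2*((32 - 33)*(-20 - 13))) = -(-1*(-33))/(-27 + 2*(-1*(-33))) = -33/(-27 + 2*33) = -33/(-27 + 66) = -33/39 = -1*11/13 = -11/13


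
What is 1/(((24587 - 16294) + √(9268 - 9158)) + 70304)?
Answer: 78597/6177488299 - √110/6177488299 ≈ 1.2721e-5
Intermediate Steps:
1/(((24587 - 16294) + √(9268 - 9158)) + 70304) = 1/((8293 + √110) + 70304) = 1/(78597 + √110)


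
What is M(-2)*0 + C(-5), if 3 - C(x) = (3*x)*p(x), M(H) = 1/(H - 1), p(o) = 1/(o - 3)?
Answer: 9/8 ≈ 1.1250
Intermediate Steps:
p(o) = 1/(-3 + o)
M(H) = 1/(-1 + H)
C(x) = 3 - 3*x/(-3 + x)
M(-2)*0 + C(-5) = 0/(-1 - 2) - 9/(-3 - 5) = 0/(-3) - 9/(-8) = -1/3*0 - 9*(-1/8) = 0 + 9/8 = 9/8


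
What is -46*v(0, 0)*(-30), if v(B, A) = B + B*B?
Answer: 0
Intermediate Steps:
v(B, A) = B + B**2
-46*v(0, 0)*(-30) = -0*(1 + 0)*(-30) = -0*(-30) = -46*0*(-30) = 0*(-30) = 0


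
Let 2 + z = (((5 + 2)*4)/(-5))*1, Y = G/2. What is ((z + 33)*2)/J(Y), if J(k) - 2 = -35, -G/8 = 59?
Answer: -254/165 ≈ -1.5394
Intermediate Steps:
G = -472 (G = -8*59 = -472)
Y = -236 (Y = -472/2 = -472*1/2 = -236)
J(k) = -33 (J(k) = 2 - 35 = -33)
z = -38/5 (z = -2 + (((5 + 2)*4)/(-5))*1 = -2 - 7*4/5*1 = -2 - 1/5*28*1 = -2 - 28/5*1 = -2 - 28/5 = -38/5 ≈ -7.6000)
((z + 33)*2)/J(Y) = ((-38/5 + 33)*2)/(-33) = ((127/5)*2)*(-1/33) = (254/5)*(-1/33) = -254/165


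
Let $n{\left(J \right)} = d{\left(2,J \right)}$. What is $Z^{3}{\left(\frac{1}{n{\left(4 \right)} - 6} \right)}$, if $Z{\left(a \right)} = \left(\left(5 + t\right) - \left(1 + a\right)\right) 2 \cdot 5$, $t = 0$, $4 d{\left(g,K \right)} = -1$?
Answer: $\frac{8998912}{125} \approx 71991.0$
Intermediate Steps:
$d{\left(g,K \right)} = - \frac{1}{4}$ ($d{\left(g,K \right)} = \frac{1}{4} \left(-1\right) = - \frac{1}{4}$)
$n{\left(J \right)} = - \frac{1}{4}$
$Z{\left(a \right)} = 40 - 10 a$ ($Z{\left(a \right)} = \left(\left(5 + 0\right) - \left(1 + a\right)\right) 2 \cdot 5 = \left(5 - \left(1 + a\right)\right) 2 \cdot 5 = \left(4 - a\right) 2 \cdot 5 = \left(8 - 2 a\right) 5 = 40 - 10 a$)
$Z^{3}{\left(\frac{1}{n{\left(4 \right)} - 6} \right)} = \left(40 - \frac{10}{- \frac{1}{4} - 6}\right)^{3} = \left(40 - \frac{10}{- \frac{25}{4}}\right)^{3} = \left(40 - - \frac{8}{5}\right)^{3} = \left(40 + \frac{8}{5}\right)^{3} = \left(\frac{208}{5}\right)^{3} = \frac{8998912}{125}$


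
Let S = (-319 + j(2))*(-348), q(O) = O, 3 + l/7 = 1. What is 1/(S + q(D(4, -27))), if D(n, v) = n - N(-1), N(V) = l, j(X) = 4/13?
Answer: 13/1441998 ≈ 9.0153e-6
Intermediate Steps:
l = -14 (l = -21 + 7*1 = -21 + 7 = -14)
j(X) = 4/13 (j(X) = 4*(1/13) = 4/13)
N(V) = -14
D(n, v) = 14 + n (D(n, v) = n - 1*(-14) = n + 14 = 14 + n)
S = 1441764/13 (S = (-319 + 4/13)*(-348) = -4143/13*(-348) = 1441764/13 ≈ 1.1090e+5)
1/(S + q(D(4, -27))) = 1/(1441764/13 + (14 + 4)) = 1/(1441764/13 + 18) = 1/(1441998/13) = 13/1441998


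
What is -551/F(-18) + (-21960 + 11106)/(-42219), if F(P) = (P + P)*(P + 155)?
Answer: 8532733/23136012 ≈ 0.36881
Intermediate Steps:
F(P) = 2*P*(155 + P) (F(P) = (2*P)*(155 + P) = 2*P*(155 + P))
-551/F(-18) + (-21960 + 11106)/(-42219) = -551*(-1/(36*(155 - 18))) + (-21960 + 11106)/(-42219) = -551/(2*(-18)*137) - 10854*(-1/42219) = -551/(-4932) + 1206/4691 = -551*(-1/4932) + 1206/4691 = 551/4932 + 1206/4691 = 8532733/23136012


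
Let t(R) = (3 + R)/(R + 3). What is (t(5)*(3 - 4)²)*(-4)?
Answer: -4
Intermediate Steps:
t(R) = 1 (t(R) = (3 + R)/(3 + R) = 1)
(t(5)*(3 - 4)²)*(-4) = (1*(3 - 4)²)*(-4) = (1*(-1)²)*(-4) = (1*1)*(-4) = 1*(-4) = -4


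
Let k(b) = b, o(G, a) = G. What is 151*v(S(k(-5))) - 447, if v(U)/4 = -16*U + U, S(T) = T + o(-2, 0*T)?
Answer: 62973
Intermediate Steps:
S(T) = -2 + T (S(T) = T - 2 = -2 + T)
v(U) = -60*U (v(U) = 4*(-16*U + U) = 4*(-15*U) = -60*U)
151*v(S(k(-5))) - 447 = 151*(-60*(-2 - 5)) - 447 = 151*(-60*(-7)) - 447 = 151*420 - 447 = 63420 - 447 = 62973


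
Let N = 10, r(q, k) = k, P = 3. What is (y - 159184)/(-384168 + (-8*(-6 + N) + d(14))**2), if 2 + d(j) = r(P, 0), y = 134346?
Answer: 12419/191506 ≈ 0.064849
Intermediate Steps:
d(j) = -2 (d(j) = -2 + 0 = -2)
(y - 159184)/(-384168 + (-8*(-6 + N) + d(14))**2) = (134346 - 159184)/(-384168 + (-8*(-6 + 10) - 2)**2) = -24838/(-384168 + (-8*4 - 2)**2) = -24838/(-384168 + (-32 - 2)**2) = -24838/(-384168 + (-34)**2) = -24838/(-384168 + 1156) = -24838/(-383012) = -24838*(-1/383012) = 12419/191506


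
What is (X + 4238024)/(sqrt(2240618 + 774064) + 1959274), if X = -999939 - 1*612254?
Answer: 2572361203347/1919375796197 - 2625831*sqrt(3014682)/3838751592394 ≈ 1.3390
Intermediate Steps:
X = -1612193 (X = -999939 - 612254 = -1612193)
(X + 4238024)/(sqrt(2240618 + 774064) + 1959274) = (-1612193 + 4238024)/(sqrt(2240618 + 774064) + 1959274) = 2625831/(sqrt(3014682) + 1959274) = 2625831/(1959274 + sqrt(3014682))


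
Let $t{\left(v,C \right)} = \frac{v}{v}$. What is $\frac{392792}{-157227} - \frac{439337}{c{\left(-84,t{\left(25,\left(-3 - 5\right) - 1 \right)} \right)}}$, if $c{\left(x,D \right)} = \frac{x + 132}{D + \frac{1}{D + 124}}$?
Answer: $- \frac{1450981200479}{157227000} \approx -9228.6$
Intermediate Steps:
$t{\left(v,C \right)} = 1$
$c{\left(x,D \right)} = \frac{132 + x}{D + \frac{1}{124 + D}}$
$\frac{392792}{-157227} - \frac{439337}{c{\left(-84,t{\left(25,\left(-3 - 5\right) - 1 \right)} \right)}} = \frac{392792}{-157227} - \frac{439337}{\frac{1}{1 + 1^{2} + 124 \cdot 1} \left(16368 + 124 \left(-84\right) + 132 \cdot 1 + 1 \left(-84\right)\right)} = 392792 \left(- \frac{1}{157227}\right) - \frac{439337}{\frac{1}{1 + 1 + 124} \left(16368 - 10416 + 132 - 84\right)} = - \frac{392792}{157227} - \frac{439337}{\frac{1}{126} \cdot 6000} = - \frac{392792}{157227} - \frac{439337}{\frac{1000}{21}} = - \frac{392792}{157227} - \frac{9226077}{1000} = - \frac{1450981200479}{157227000}$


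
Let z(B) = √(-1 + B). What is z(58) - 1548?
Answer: -1548 + √57 ≈ -1540.4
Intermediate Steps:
z(58) - 1548 = √(-1 + 58) - 1548 = √57 - 1548 = -1548 + √57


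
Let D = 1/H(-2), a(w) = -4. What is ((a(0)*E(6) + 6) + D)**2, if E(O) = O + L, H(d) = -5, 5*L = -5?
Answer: 5041/25 ≈ 201.64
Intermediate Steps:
L = -1 (L = (1/5)*(-5) = -1)
E(O) = -1 + O (E(O) = O - 1 = -1 + O)
D = -1/5 (D = 1/(-5) = -1/5 ≈ -0.20000)
((a(0)*E(6) + 6) + D)**2 = ((-4*(-1 + 6) + 6) - 1/5)**2 = ((-4*5 + 6) - 1/5)**2 = ((-20 + 6) - 1/5)**2 = (-14 - 1/5)**2 = (-71/5)**2 = 5041/25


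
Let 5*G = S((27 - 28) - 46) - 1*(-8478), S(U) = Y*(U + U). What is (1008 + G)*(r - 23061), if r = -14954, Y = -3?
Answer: -104921400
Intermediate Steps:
S(U) = -6*U (S(U) = -3*(U + U) = -6*U)
G = 1752 (G = (-6*((27 - 28) - 46) - 1*(-8478))/5 = (-6*(-1 - 46) + 8478)/5 = (-6*(-47) + 8478)/5 = (282 + 8478)/5 = (⅕)*8760 = 1752)
(1008 + G)*(r - 23061) = (1008 + 1752)*(-14954 - 23061) = 2760*(-38015) = -104921400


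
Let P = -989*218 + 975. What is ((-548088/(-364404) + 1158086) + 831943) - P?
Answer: 66948834426/30367 ≈ 2.2047e+6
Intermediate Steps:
P = -214627 (P = -215602 + 975 = -214627)
((-548088/(-364404) + 1158086) + 831943) - P = ((-548088/(-364404) + 1158086) + 831943) - 1*(-214627) = ((-548088*(-1/364404) + 1158086) + 831943) + 214627 = ((45674/30367 + 1158086) + 831943) + 214627 = (35167643236/30367 + 831943) + 214627 = 60431256317/30367 + 214627 = 66948834426/30367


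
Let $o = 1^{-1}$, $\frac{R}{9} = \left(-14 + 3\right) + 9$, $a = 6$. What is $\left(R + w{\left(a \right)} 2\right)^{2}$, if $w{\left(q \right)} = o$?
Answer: $256$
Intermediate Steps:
$R = -18$ ($R = 9 \left(\left(-14 + 3\right) + 9\right) = 9 \left(-11 + 9\right) = 9 \left(-2\right) = -18$)
$o = 1$
$w{\left(q \right)} = 1$
$\left(R + w{\left(a \right)} 2\right)^{2} = \left(-18 + 1 \cdot 2\right)^{2} = \left(-18 + 2\right)^{2} = \left(-16\right)^{2} = 256$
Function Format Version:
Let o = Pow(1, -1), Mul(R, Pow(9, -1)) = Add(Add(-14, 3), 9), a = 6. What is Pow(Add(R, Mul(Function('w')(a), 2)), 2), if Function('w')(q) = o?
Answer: 256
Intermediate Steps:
R = -18 (R = Mul(9, Add(Add(-14, 3), 9)) = Mul(9, Add(-11, 9)) = Mul(9, -2) = -18)
o = 1
Function('w')(q) = 1
Pow(Add(R, Mul(Function('w')(a), 2)), 2) = Pow(Add(-18, Mul(1, 2)), 2) = Pow(Add(-18, 2), 2) = Pow(-16, 2) = 256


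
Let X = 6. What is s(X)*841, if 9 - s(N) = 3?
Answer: 5046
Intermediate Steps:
s(N) = 6 (s(N) = 9 - 1*3 = 9 - 3 = 6)
s(X)*841 = 6*841 = 5046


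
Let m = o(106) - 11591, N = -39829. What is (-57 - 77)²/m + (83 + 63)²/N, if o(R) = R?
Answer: -959983784/457436065 ≈ -2.0986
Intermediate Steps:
m = -11485 (m = 106 - 11591 = -11485)
(-57 - 77)²/m + (83 + 63)²/N = (-57 - 77)²/(-11485) + (83 + 63)²/(-39829) = (-134)²*(-1/11485) + 146²*(-1/39829) = 17956*(-1/11485) + 21316*(-1/39829) = -17956/11485 - 21316/39829 = -959983784/457436065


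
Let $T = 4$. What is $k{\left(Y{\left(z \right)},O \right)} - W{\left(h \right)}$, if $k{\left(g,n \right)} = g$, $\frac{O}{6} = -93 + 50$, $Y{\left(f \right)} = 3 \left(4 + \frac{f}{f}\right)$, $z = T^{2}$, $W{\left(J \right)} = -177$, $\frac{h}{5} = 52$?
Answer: $192$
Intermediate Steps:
$h = 260$ ($h = 5 \cdot 52 = 260$)
$z = 16$ ($z = 4^{2} = 16$)
$Y{\left(f \right)} = 15$ ($Y{\left(f \right)} = 3 \left(4 + 1\right) = 3 \cdot 5 = 15$)
$O = -258$ ($O = 6 \left(-93 + 50\right) = 6 \left(-43\right) = -258$)
$k{\left(Y{\left(z \right)},O \right)} - W{\left(h \right)} = 15 - -177 = 15 + 177 = 192$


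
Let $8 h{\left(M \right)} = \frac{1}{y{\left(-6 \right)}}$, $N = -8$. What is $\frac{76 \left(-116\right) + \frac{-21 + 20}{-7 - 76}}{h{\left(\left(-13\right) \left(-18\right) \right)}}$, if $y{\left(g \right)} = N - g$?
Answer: $\frac{11707632}{83} \approx 1.4106 \cdot 10^{5}$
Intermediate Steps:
$y{\left(g \right)} = -8 - g$
$h{\left(M \right)} = - \frac{1}{16}$ ($h{\left(M \right)} = \frac{1}{8 \left(-8 - -6\right)} = \frac{1}{8 \left(-8 + 6\right)} = \frac{1}{8 \left(-2\right)} = \frac{1}{8} \left(- \frac{1}{2}\right) = - \frac{1}{16}$)
$\frac{76 \left(-116\right) + \frac{-21 + 20}{-7 - 76}}{h{\left(\left(-13\right) \left(-18\right) \right)}} = \frac{76 \left(-116\right) + \frac{-21 + 20}{-7 - 76}}{- \frac{1}{16}} = \left(-8816 - \frac{1}{-83}\right) \left(-16\right) = \left(-8816 - - \frac{1}{83}\right) \left(-16\right) = \left(-8816 + \frac{1}{83}\right) \left(-16\right) = \left(- \frac{731727}{83}\right) \left(-16\right) = \frac{11707632}{83}$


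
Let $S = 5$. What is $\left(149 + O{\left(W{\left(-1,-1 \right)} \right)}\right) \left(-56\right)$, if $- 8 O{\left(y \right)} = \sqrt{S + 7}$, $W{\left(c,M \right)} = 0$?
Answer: $-8344 + 14 \sqrt{3} \approx -8319.8$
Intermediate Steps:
$O{\left(y \right)} = - \frac{\sqrt{3}}{4}$ ($O{\left(y \right)} = - \frac{\sqrt{5 + 7}}{8} = - \frac{\sqrt{12}}{8} = - \frac{2 \sqrt{3}}{8} = - \frac{\sqrt{3}}{4}$)
$\left(149 + O{\left(W{\left(-1,-1 \right)} \right)}\right) \left(-56\right) = \left(149 - \frac{\sqrt{3}}{4}\right) \left(-56\right) = -8344 + 14 \sqrt{3}$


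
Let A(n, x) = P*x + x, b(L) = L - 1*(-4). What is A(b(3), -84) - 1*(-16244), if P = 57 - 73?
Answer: 17504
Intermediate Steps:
b(L) = 4 + L (b(L) = L + 4 = 4 + L)
P = -16
A(n, x) = -15*x (A(n, x) = -16*x + x = -15*x)
A(b(3), -84) - 1*(-16244) = -15*(-84) - 1*(-16244) = 1260 + 16244 = 17504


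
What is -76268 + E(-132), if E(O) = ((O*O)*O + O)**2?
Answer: 5290459933732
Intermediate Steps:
E(O) = (O + O**3)**2 (E(O) = (O**2*O + O)**2 = (O**3 + O)**2 = (O + O**3)**2)
-76268 + E(-132) = -76268 + (-132)**2*(1 + (-132)**2)**2 = -76268 + 17424*(1 + 17424)**2 = -76268 + 17424*17425**2 = -76268 + 17424*303630625 = -76268 + 5290460010000 = 5290459933732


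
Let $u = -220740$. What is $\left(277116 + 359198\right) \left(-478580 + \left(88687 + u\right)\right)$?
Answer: $-388554326762$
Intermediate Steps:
$\left(277116 + 359198\right) \left(-478580 + \left(88687 + u\right)\right) = \left(277116 + 359198\right) \left(-478580 + \left(88687 - 220740\right)\right) = 636314 \left(-478580 - 132053\right) = 636314 \left(-610633\right) = -388554326762$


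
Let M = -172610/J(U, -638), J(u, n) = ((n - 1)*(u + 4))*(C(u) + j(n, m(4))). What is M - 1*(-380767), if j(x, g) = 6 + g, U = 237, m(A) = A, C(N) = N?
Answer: 14483521269161/38037753 ≈ 3.8077e+5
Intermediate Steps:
J(u, n) = (-1 + n)*(4 + u)*(10 + u) (J(u, n) = ((n - 1)*(u + 4))*(u + (6 + 4)) = ((-1 + n)*(4 + u))*(u + 10) = ((-1 + n)*(4 + u))*(10 + u) = (-1 + n)*(4 + u)*(10 + u))
M = 172610/38037753 (M = -172610/(-40 - 1*237² - 14*237 + 40*(-638) - 638*237² + 14*(-638)*237) = -172610/(-40 - 1*56169 - 3318 - 25520 - 638*56169 - 2116884) = -172610/(-40 - 56169 - 3318 - 25520 - 35835822 - 2116884) = -172610/(-38037753) = -172610*(-1/38037753) = 172610/38037753 ≈ 0.0045379)
M - 1*(-380767) = 172610/38037753 - 1*(-380767) = 172610/38037753 + 380767 = 14483521269161/38037753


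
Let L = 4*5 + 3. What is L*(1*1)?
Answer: 23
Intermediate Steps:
L = 23 (L = 20 + 3 = 23)
L*(1*1) = 23*(1*1) = 23*1 = 23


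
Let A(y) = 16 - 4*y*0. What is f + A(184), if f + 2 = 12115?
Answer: 12129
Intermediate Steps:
A(y) = 16 (A(y) = 16 - 1*0 = 16 + 0 = 16)
f = 12113 (f = -2 + 12115 = 12113)
f + A(184) = 12113 + 16 = 12129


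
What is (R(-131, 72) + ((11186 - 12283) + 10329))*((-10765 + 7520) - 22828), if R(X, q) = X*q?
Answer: 5214600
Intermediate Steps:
(R(-131, 72) + ((11186 - 12283) + 10329))*((-10765 + 7520) - 22828) = (-131*72 + ((11186 - 12283) + 10329))*((-10765 + 7520) - 22828) = (-9432 + (-1097 + 10329))*(-3245 - 22828) = (-9432 + 9232)*(-26073) = -200*(-26073) = 5214600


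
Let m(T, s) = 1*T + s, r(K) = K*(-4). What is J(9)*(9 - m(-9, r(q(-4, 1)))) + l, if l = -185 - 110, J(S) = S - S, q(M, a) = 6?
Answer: -295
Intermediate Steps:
J(S) = 0
r(K) = -4*K
m(T, s) = T + s
l = -295
J(9)*(9 - m(-9, r(q(-4, 1)))) + l = 0*(9 - (-9 - 4*6)) - 295 = 0*(9 - (-9 - 24)) - 295 = 0*(9 - 1*(-33)) - 295 = 0*(9 + 33) - 295 = 0*42 - 295 = 0 - 295 = -295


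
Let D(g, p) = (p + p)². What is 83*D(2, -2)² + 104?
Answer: 21352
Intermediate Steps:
D(g, p) = 4*p² (D(g, p) = (2*p)² = 4*p²)
83*D(2, -2)² + 104 = 83*(4*(-2)²)² + 104 = 83*(4*4)² + 104 = 83*16² + 104 = 83*256 + 104 = 21248 + 104 = 21352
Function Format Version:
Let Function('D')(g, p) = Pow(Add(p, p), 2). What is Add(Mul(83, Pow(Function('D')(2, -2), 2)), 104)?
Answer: 21352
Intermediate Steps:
Function('D')(g, p) = Mul(4, Pow(p, 2)) (Function('D')(g, p) = Pow(Mul(2, p), 2) = Mul(4, Pow(p, 2)))
Add(Mul(83, Pow(Function('D')(2, -2), 2)), 104) = Add(Mul(83, Pow(Mul(4, Pow(-2, 2)), 2)), 104) = Add(Mul(83, Pow(Mul(4, 4), 2)), 104) = Add(Mul(83, Pow(16, 2)), 104) = Add(Mul(83, 256), 104) = Add(21248, 104) = 21352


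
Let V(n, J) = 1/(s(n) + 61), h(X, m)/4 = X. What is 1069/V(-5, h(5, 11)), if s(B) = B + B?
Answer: 54519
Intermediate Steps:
h(X, m) = 4*X
s(B) = 2*B
V(n, J) = 1/(61 + 2*n) (V(n, J) = 1/(2*n + 61) = 1/(61 + 2*n))
1069/V(-5, h(5, 11)) = 1069/(1/(61 + 2*(-5))) = 1069/(1/(61 - 10)) = 1069/(1/51) = 1069*51 = 54519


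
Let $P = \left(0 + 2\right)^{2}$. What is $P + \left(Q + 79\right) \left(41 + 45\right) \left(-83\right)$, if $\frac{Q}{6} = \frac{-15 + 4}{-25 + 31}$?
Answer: $-485380$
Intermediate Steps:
$Q = -11$ ($Q = 6 \frac{-15 + 4}{-25 + 31} = 6 \left(- \frac{11}{6}\right) = -11$)
$P = 4$ ($P = 2^{2} = 4$)
$P + \left(Q + 79\right) \left(41 + 45\right) \left(-83\right) = 4 + \left(-11 + 79\right) \left(41 + 45\right) \left(-83\right) = 4 + 68 \cdot 86 \left(-83\right) = 4 + 5848 \left(-83\right) = 4 - 485384 = -485380$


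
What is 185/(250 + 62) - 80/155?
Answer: 743/9672 ≈ 0.076820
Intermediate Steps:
185/(250 + 62) - 80/155 = 185/312 - 80*1/155 = 185*(1/312) - 16/31 = 185/312 - 16/31 = 743/9672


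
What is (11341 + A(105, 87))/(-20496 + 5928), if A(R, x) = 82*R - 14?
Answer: -19937/14568 ≈ -1.3685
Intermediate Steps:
A(R, x) = -14 + 82*R
(11341 + A(105, 87))/(-20496 + 5928) = (11341 + (-14 + 82*105))/(-20496 + 5928) = (11341 + (-14 + 8610))/(-14568) = (11341 + 8596)*(-1/14568) = 19937*(-1/14568) = -19937/14568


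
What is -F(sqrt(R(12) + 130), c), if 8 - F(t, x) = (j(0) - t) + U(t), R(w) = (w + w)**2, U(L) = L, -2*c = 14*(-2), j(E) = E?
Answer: -8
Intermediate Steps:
c = 14 (c = -7*(-2) = -1/2*(-28) = 14)
R(w) = 4*w**2 (R(w) = (2*w)**2 = 4*w**2)
F(t, x) = 8 (F(t, x) = 8 - ((0 - t) + t) = 8 - (-t + t) = 8 - 1*0 = 8 + 0 = 8)
-F(sqrt(R(12) + 130), c) = -1*8 = -8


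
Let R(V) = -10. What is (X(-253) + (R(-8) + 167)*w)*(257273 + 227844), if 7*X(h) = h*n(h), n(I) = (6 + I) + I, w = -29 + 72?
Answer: 84292474569/7 ≈ 1.2042e+10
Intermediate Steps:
w = 43
n(I) = 6 + 2*I
X(h) = h*(6 + 2*h)/7 (X(h) = (h*(6 + 2*h))/7 = h*(6 + 2*h)/7)
(X(-253) + (R(-8) + 167)*w)*(257273 + 227844) = ((2/7)*(-253)*(3 - 253) + (-10 + 167)*43)*(257273 + 227844) = ((2/7)*(-253)*(-250) + 157*43)*485117 = (126500/7 + 6751)*485117 = (173757/7)*485117 = 84292474569/7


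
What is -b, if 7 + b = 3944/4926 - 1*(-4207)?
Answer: -10346572/2463 ≈ -4200.8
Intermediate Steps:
b = 10346572/2463 (b = -7 + (3944/4926 - 1*(-4207)) = -7 + (3944*(1/4926) + 4207) = -7 + (1972/2463 + 4207) = -7 + 10363813/2463 = 10346572/2463 ≈ 4200.8)
-b = -1*10346572/2463 = -10346572/2463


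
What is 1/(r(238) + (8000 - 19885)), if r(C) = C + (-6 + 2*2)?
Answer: -1/11649 ≈ -8.5844e-5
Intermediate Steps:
r(C) = -2 + C (r(C) = C + (-6 + 4) = C - 2 = -2 + C)
1/(r(238) + (8000 - 19885)) = 1/((-2 + 238) + (8000 - 19885)) = 1/(236 - 11885) = 1/(-11649) = -1/11649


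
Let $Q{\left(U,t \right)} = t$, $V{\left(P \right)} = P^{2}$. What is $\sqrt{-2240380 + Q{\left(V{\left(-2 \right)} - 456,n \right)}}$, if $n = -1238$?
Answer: $i \sqrt{2241618} \approx 1497.2 i$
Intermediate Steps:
$\sqrt{-2240380 + Q{\left(V{\left(-2 \right)} - 456,n \right)}} = \sqrt{-2240380 - 1238} = \sqrt{-2241618} = i \sqrt{2241618}$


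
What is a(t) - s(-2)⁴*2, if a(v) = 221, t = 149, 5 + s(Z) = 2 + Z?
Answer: -1029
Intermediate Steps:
s(Z) = -3 + Z (s(Z) = -5 + (2 + Z) = -3 + Z)
a(t) - s(-2)⁴*2 = 221 - (-3 - 2)⁴*2 = 221 - (-5)⁴*2 = 221 - 625*2 = 221 - 1*1250 = 221 - 1250 = -1029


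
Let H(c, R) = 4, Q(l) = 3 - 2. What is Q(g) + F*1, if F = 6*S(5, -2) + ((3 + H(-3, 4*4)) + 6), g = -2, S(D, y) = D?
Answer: 44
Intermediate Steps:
Q(l) = 1
F = 43 (F = 6*5 + ((3 + 4) + 6) = 30 + (7 + 6) = 30 + 13 = 43)
Q(g) + F*1 = 1 + 43*1 = 1 + 43 = 44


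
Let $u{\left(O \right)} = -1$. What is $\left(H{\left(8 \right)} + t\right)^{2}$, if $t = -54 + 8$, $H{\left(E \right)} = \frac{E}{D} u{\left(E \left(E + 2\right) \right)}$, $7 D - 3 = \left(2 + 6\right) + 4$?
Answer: $\frac{556516}{225} \approx 2473.4$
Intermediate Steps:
$D = \frac{15}{7}$ ($D = \frac{3}{7} + \frac{\left(2 + 6\right) + 4}{7} = \frac{3}{7} + \frac{8 + 4}{7} = \frac{3}{7} + \frac{1}{7} \cdot 12 = \frac{3}{7} + \frac{12}{7} = \frac{15}{7} \approx 2.1429$)
$H{\left(E \right)} = - \frac{7 E}{15}$ ($H{\left(E \right)} = \frac{E}{\frac{15}{7}} \left(-1\right) = \frac{7 E}{15} \left(-1\right) = - \frac{7 E}{15}$)
$t = -46$
$\left(H{\left(8 \right)} + t\right)^{2} = \left(\left(- \frac{7}{15}\right) 8 - 46\right)^{2} = \left(- \frac{56}{15} - 46\right)^{2} = \left(- \frac{746}{15}\right)^{2} = \frac{556516}{225}$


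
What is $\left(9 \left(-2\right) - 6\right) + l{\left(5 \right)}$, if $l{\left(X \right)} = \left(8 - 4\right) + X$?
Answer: $-15$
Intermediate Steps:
$l{\left(X \right)} = 4 + X$
$\left(9 \left(-2\right) - 6\right) + l{\left(5 \right)} = \left(9 \left(-2\right) - 6\right) + \left(4 + 5\right) = \left(-18 - 6\right) + 9 = -24 + 9 = -15$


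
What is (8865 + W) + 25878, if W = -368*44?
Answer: 18551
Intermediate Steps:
W = -16192
(8865 + W) + 25878 = (8865 - 16192) + 25878 = -7327 + 25878 = 18551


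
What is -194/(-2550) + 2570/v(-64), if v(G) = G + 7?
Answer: -363469/8075 ≈ -45.012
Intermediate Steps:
v(G) = 7 + G
-194/(-2550) + 2570/v(-64) = -194/(-2550) + 2570/(7 - 64) = -194*(-1/2550) + 2570/(-57) = 97/1275 + 2570*(-1/57) = 97/1275 - 2570/57 = -363469/8075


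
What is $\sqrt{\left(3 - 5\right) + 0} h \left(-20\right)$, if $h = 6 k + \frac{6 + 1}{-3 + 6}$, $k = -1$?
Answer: $\frac{220 i \sqrt{2}}{3} \approx 103.71 i$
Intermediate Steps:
$h = - \frac{11}{3}$ ($h = 6 \left(-1\right) + \frac{6 + 1}{-3 + 6} = -6 + \frac{7}{3} = - \frac{11}{3} \approx -3.6667$)
$\sqrt{\left(3 - 5\right) + 0} h \left(-20\right) = \sqrt{\left(3 - 5\right) + 0} \left(- \frac{11}{3}\right) \left(-20\right) = \sqrt{-2 + 0} \left(- \frac{11}{3}\right) \left(-20\right) = \sqrt{-2} \left(- \frac{11}{3}\right) \left(-20\right) = i \sqrt{2} \left(- \frac{11}{3}\right) \left(-20\right) = - \frac{11 i \sqrt{2}}{3} \left(-20\right) = \frac{220 i \sqrt{2}}{3}$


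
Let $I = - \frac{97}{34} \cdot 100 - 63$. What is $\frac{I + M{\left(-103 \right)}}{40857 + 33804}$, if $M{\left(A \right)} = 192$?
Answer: $- \frac{2657}{1269237} \approx -0.0020934$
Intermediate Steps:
$I = - \frac{5921}{17}$ ($I = \left(-97\right) \frac{1}{34} \cdot 100 - 63 = \left(- \frac{97}{34}\right) 100 - 63 = - \frac{4850}{17} - 63 = - \frac{5921}{17} \approx -348.29$)
$\frac{I + M{\left(-103 \right)}}{40857 + 33804} = \frac{- \frac{5921}{17} + 192}{40857 + 33804} = - \frac{2657}{17 \cdot 74661} = \left(- \frac{2657}{17}\right) \frac{1}{74661} = - \frac{2657}{1269237}$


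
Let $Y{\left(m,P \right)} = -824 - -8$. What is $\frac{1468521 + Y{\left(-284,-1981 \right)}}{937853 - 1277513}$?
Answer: $- \frac{97847}{22644} \approx -4.3211$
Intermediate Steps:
$Y{\left(m,P \right)} = -816$ ($Y{\left(m,P \right)} = -824 + 8 = -816$)
$\frac{1468521 + Y{\left(-284,-1981 \right)}}{937853 - 1277513} = \frac{1468521 - 816}{937853 - 1277513} = \frac{1467705}{-339660} = 1467705 \left(- \frac{1}{339660}\right) = - \frac{97847}{22644}$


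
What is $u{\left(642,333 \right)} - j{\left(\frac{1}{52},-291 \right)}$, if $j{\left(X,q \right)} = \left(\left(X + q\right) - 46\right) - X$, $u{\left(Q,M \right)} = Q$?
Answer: $979$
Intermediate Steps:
$j{\left(X,q \right)} = -46 + q$ ($j{\left(X,q \right)} = \left(-46 + X + q\right) - X = -46 + q$)
$u{\left(642,333 \right)} - j{\left(\frac{1}{52},-291 \right)} = 642 - \left(-46 - 291\right) = 642 - -337 = 642 + 337 = 979$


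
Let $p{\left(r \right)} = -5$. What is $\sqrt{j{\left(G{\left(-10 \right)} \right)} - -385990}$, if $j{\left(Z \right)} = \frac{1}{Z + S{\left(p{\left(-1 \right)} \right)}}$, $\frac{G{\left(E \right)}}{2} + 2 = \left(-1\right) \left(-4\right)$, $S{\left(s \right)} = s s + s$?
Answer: $\frac{\sqrt{55582566}}{12} \approx 621.28$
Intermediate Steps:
$S{\left(s \right)} = s + s^{2}$ ($S{\left(s \right)} = s^{2} + s = s + s^{2}$)
$G{\left(E \right)} = 4$ ($G{\left(E \right)} = -4 + 2 \left(\left(-1\right) \left(-4\right)\right) = -4 + 2 \cdot 4 = -4 + 8 = 4$)
$j{\left(Z \right)} = \frac{1}{20 + Z}$ ($j{\left(Z \right)} = \frac{1}{Z - 5 \left(1 - 5\right)} = \frac{1}{Z - -20} = \frac{1}{Z + 20} = \frac{1}{20 + Z}$)
$\sqrt{j{\left(G{\left(-10 \right)} \right)} - -385990} = \sqrt{\frac{1}{20 + 4} - -385990} = \sqrt{\frac{1}{24} + 385990} = \sqrt{\frac{9263761}{24}} = \frac{\sqrt{55582566}}{12}$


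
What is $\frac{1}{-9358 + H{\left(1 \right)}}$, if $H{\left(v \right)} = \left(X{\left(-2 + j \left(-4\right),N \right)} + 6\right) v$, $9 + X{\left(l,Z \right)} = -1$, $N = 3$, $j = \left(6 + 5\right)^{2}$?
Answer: $- \frac{1}{9362} \approx -0.00010681$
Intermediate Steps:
$j = 121$ ($j = 11^{2} = 121$)
$X{\left(l,Z \right)} = -10$ ($X{\left(l,Z \right)} = -9 - 1 = -10$)
$H{\left(v \right)} = - 4 v$ ($H{\left(v \right)} = \left(-10 + 6\right) v = - 4 v$)
$\frac{1}{-9358 + H{\left(1 \right)}} = \frac{1}{-9358 - 4} = \frac{1}{-9362} = - \frac{1}{9362}$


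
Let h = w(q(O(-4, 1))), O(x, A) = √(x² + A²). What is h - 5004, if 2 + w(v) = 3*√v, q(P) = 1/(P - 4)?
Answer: -5006 + 3/√(-4 + √17) ≈ -4997.5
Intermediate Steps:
O(x, A) = √(A² + x²)
q(P) = 1/(-4 + P)
w(v) = -2 + 3*√v
h = -2 + 3/√(-4 + √17) (h = -2 + 3*√(1/(-4 + √(1² + (-4)²))) = -2 + 3*√(1/(-4 + √(1 + 16))) = -2 + 3*√(1/(-4 + √17)) = -2 + 3/√(-4 + √17) ≈ 6.5503)
h - 5004 = (-2 + 3/√(-4 + √17)) - 5004 = -5006 + 3/√(-4 + √17)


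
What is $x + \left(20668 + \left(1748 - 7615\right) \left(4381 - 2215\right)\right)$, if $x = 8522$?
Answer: $-12678732$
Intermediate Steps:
$x + \left(20668 + \left(1748 - 7615\right) \left(4381 - 2215\right)\right) = 8522 + \left(20668 + \left(1748 - 7615\right) \left(4381 - 2215\right)\right) = 8522 + \left(20668 - 12707922\right) = 8522 - 12687254 = -12678732$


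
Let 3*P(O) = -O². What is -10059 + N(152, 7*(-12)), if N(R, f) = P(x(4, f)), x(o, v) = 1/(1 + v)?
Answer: -207889354/20667 ≈ -10059.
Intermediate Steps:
P(O) = -O²/3 (P(O) = (-O²)/3 = -O²/3)
N(R, f) = -1/(3*(1 + f)²)
-10059 + N(152, 7*(-12)) = -10059 - 1/(3*(1 + 7*(-12))²) = -10059 - 1/(3*(1 - 84)²) = -10059 - ⅓/(-83)² = -10059 - ⅓*1/6889 = -10059 - 1/20667 = -207889354/20667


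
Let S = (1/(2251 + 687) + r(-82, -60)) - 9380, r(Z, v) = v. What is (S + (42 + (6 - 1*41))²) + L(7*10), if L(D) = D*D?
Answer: -13194557/2938 ≈ -4491.0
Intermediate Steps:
L(D) = D²
S = -27734719/2938 (S = (1/(2251 + 687) - 60) - 9380 = (1/2938 - 60) - 9380 = -176279/2938 - 9380 = -27734719/2938 ≈ -9440.0)
(S + (42 + (6 - 1*41))²) + L(7*10) = (-27734719/2938 + (42 + (6 - 1*41))²) + (7*10)² = (-27734719/2938 + (42 + (6 - 41))²) + 70² = (-27734719/2938 + (42 - 35)²) + 4900 = (-27734719/2938 + 7²) + 4900 = (-27734719/2938 + 49) + 4900 = -27590757/2938 + 4900 = -13194557/2938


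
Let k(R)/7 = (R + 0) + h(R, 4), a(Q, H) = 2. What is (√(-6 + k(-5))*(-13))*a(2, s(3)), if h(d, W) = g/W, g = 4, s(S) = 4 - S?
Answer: -26*I*√34 ≈ -151.6*I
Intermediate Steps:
h(d, W) = 4/W
k(R) = 7 + 7*R (k(R) = 7*((R + 0) + 4/4) = 7*(R + 4*(¼)) = 7*(R + 1) = 7*(1 + R) = 7 + 7*R)
(√(-6 + k(-5))*(-13))*a(2, s(3)) = (√(-6 + (7 + 7*(-5)))*(-13))*2 = (√(-6 + (7 - 35))*(-13))*2 = (√(-6 - 28)*(-13))*2 = (√(-34)*(-13))*2 = ((I*√34)*(-13))*2 = -13*I*√34*2 = -26*I*√34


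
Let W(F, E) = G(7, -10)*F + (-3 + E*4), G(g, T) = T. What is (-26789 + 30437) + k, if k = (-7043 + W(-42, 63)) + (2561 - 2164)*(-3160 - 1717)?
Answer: -1938895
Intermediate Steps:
W(F, E) = -3 - 10*F + 4*E (W(F, E) = -10*F + (-3 + E*4) = -10*F + (-3 + 4*E) = -3 - 10*F + 4*E)
k = -1942543 (k = (-7043 + (-3 - 10*(-42) + 4*63)) + (2561 - 2164)*(-3160 - 1717) = (-7043 + (-3 + 420 + 252)) + 397*(-4877) = (-7043 + 669) - 1936169 = -6374 - 1936169 = -1942543)
(-26789 + 30437) + k = (-26789 + 30437) - 1942543 = 3648 - 1942543 = -1938895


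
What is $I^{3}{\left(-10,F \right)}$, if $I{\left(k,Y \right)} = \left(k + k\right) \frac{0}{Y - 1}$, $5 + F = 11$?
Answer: $0$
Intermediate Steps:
$F = 6$ ($F = -5 + 11 = 6$)
$I{\left(k,Y \right)} = 0$ ($I{\left(k,Y \right)} = 2 k \frac{0}{Y - 1} = 2 k \frac{0}{-1 + Y} = 2 k 0 = 0$)
$I^{3}{\left(-10,F \right)} = 0^{3} = 0$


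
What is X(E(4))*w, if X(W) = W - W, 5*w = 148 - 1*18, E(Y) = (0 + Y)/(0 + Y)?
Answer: 0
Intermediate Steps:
E(Y) = 1 (E(Y) = Y/Y = 1)
w = 26 (w = (148 - 1*18)/5 = (148 - 18)/5 = (⅕)*130 = 26)
X(W) = 0
X(E(4))*w = 0*26 = 0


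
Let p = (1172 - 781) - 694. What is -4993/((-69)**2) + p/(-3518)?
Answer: -16122791/16749198 ≈ -0.96260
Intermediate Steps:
p = -303 (p = 391 - 694 = -303)
-4993/((-69)**2) + p/(-3518) = -4993/((-69)**2) - 303/(-3518) = -4993/4761 - 303*(-1/3518) = -4993*1/4761 + 303/3518 = -4993/4761 + 303/3518 = -16122791/16749198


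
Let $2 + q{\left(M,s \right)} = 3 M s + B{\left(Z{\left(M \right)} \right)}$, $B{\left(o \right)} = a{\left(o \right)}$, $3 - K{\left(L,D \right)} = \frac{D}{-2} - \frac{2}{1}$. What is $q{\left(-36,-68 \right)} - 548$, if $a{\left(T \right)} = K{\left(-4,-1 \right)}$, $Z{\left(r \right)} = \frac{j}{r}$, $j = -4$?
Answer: $\frac{13597}{2} \approx 6798.5$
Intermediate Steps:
$Z{\left(r \right)} = - \frac{4}{r}$
$K{\left(L,D \right)} = 5 + \frac{D}{2}$ ($K{\left(L,D \right)} = 3 - \left(\frac{D}{-2} - \frac{2}{1}\right) = 3 - \left(D \left(- \frac{1}{2}\right) - 2\right) = 3 - \left(- \frac{D}{2} - 2\right) = 3 - \left(-2 - \frac{D}{2}\right) = 3 + \left(2 + \frac{D}{2}\right) = 5 + \frac{D}{2}$)
$a{\left(T \right)} = \frac{9}{2}$ ($a{\left(T \right)} = 5 + \frac{1}{2} \left(-1\right) = 5 - \frac{1}{2} = \frac{9}{2}$)
$B{\left(o \right)} = \frac{9}{2}$
$q{\left(M,s \right)} = \frac{5}{2} + 3 M s$ ($q{\left(M,s \right)} = -2 + \left(3 M s + \frac{9}{2}\right) = -2 + \left(\frac{9}{2} + 3 M s\right) = \frac{5}{2} + 3 M s$)
$q{\left(-36,-68 \right)} - 548 = \left(\frac{5}{2} + 3 \left(-36\right) \left(-68\right)\right) - 548 = \left(\frac{5}{2} + 7344\right) - 548 = \frac{14693}{2} - 548 = \frac{13597}{2}$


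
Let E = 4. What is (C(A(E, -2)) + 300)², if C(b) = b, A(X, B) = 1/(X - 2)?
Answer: 361201/4 ≈ 90300.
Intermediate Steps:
A(X, B) = 1/(-2 + X)
(C(A(E, -2)) + 300)² = (1/(-2 + 4) + 300)² = (1/2 + 300)² = (½ + 300)² = (601/2)² = 361201/4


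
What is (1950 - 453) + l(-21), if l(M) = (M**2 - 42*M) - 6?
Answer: 2814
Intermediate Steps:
l(M) = -6 + M**2 - 42*M
(1950 - 453) + l(-21) = (1950 - 453) + (-6 + (-21)**2 - 42*(-21)) = 1497 + (-6 + 441 + 882) = 1497 + 1317 = 2814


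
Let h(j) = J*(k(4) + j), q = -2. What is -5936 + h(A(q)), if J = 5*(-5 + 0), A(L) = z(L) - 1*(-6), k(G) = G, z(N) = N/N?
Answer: -6211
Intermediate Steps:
z(N) = 1
A(L) = 7 (A(L) = 1 - 1*(-6) = 1 + 6 = 7)
J = -25 (J = 5*(-5) = -25)
h(j) = -100 - 25*j (h(j) = -25*(4 + j) = -100 - 25*j)
-5936 + h(A(q)) = -5936 + (-100 - 25*7) = -5936 + (-100 - 175) = -5936 - 275 = -6211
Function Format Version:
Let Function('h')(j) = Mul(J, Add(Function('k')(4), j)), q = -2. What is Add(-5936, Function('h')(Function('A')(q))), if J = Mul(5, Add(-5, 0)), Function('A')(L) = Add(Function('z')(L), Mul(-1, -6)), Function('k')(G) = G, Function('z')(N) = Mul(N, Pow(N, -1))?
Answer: -6211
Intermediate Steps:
Function('z')(N) = 1
Function('A')(L) = 7 (Function('A')(L) = Add(1, Mul(-1, -6)) = Add(1, 6) = 7)
J = -25 (J = Mul(5, -5) = -25)
Function('h')(j) = Add(-100, Mul(-25, j)) (Function('h')(j) = Mul(-25, Add(4, j)) = Add(-100, Mul(-25, j)))
Add(-5936, Function('h')(Function('A')(q))) = Add(-5936, Add(-100, Mul(-25, 7))) = Add(-5936, Add(-100, -175)) = Add(-5936, -275) = -6211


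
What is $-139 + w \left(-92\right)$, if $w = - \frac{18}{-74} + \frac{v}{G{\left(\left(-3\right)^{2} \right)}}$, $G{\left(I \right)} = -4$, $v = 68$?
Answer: $\frac{51897}{37} \approx 1402.6$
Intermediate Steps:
$w = - \frac{620}{37}$ ($w = - \frac{18}{-74} + \frac{68}{-4} = \left(-18\right) \left(- \frac{1}{74}\right) + 68 \left(- \frac{1}{4}\right) = \frac{9}{37} - 17 = - \frac{620}{37} \approx -16.757$)
$-139 + w \left(-92\right) = -139 - - \frac{57040}{37} = -139 + \frac{57040}{37} = \frac{51897}{37}$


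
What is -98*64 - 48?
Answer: -6320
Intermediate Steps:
-98*64 - 48 = -6272 - 48 = -6320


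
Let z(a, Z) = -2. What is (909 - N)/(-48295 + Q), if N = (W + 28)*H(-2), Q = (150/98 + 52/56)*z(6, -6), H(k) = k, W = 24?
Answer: -49637/2366696 ≈ -0.020973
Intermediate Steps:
Q = -241/49 (Q = (150/98 + 52/56)*(-2) = (150*(1/98) + 52*(1/56))*(-2) = (75/49 + 13/14)*(-2) = (241/98)*(-2) = -241/49 ≈ -4.9184)
N = -104 (N = (24 + 28)*(-2) = 52*(-2) = -104)
(909 - N)/(-48295 + Q) = (909 - 1*(-104))/(-48295 - 241/49) = (909 + 104)/(-2366696/49) = 1013*(-49/2366696) = -49637/2366696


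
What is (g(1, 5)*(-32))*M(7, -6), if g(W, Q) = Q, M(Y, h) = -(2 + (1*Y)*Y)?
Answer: 8160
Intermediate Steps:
M(Y, h) = -2 - Y² (M(Y, h) = -(2 + Y*Y) = -(2 + Y²) = -2 - Y²)
(g(1, 5)*(-32))*M(7, -6) = (5*(-32))*(-2 - 1*7²) = -160*(-2 - 1*49) = -160*(-2 - 49) = -160*(-51) = 8160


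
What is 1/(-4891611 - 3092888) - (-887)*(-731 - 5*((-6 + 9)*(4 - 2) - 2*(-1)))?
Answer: -5460415222624/7984499 ≈ -6.8388e+5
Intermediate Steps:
1/(-4891611 - 3092888) - (-887)*(-731 - 5*((-6 + 9)*(4 - 2) - 2*(-1))) = 1/(-7984499) - (-887)*(-731 - 5*(3*2 + 2)) = -1/7984499 - (-887)*(-731 - 5*(6 + 2)) = -1/7984499 - (-887)*(-731 - 5*8) = -1/7984499 - (-887)*(-731 - 40) = -1/7984499 - (-887)*(-771) = -1/7984499 - 1*683877 = -1/7984499 - 683877 = -5460415222624/7984499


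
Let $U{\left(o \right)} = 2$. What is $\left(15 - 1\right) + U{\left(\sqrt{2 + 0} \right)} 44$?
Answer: $102$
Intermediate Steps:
$\left(15 - 1\right) + U{\left(\sqrt{2 + 0} \right)} 44 = \left(15 - 1\right) + 2 \cdot 44 = 14 + 88 = 102$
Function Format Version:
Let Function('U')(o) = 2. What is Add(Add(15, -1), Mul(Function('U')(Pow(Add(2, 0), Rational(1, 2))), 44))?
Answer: 102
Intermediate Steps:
Add(Add(15, -1), Mul(Function('U')(Pow(Add(2, 0), Rational(1, 2))), 44)) = Add(Add(15, -1), Mul(2, 44)) = Add(14, 88) = 102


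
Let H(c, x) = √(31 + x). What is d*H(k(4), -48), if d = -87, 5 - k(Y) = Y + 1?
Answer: -87*I*√17 ≈ -358.71*I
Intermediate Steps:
k(Y) = 4 - Y (k(Y) = 5 - (Y + 1) = 5 - (1 + Y) = 5 + (-1 - Y) = 4 - Y)
d*H(k(4), -48) = -87*√(31 - 48) = -87*I*√17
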